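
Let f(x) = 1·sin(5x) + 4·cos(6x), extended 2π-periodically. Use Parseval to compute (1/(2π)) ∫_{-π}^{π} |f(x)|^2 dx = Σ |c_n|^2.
Σ |c_n|^2 = 17/2

Expand |f|^2 and use orthogonality of {sin(nx), cos(mx)} on [-π, π]:
  ∫_{-π}^{π} sin(nx)^2 dx = π, ∫ cos(mx)^2 dx = π, and cross terms integrate to 0.
So ∫_{-π}^{π} f(x)^2 dx = 1^2 · π + 4^2 · π = (1 + 16)π.
Divide by 2π: (1 + 16)/2 = 17/2.
By Parseval, this equals Σ |c_n|^2.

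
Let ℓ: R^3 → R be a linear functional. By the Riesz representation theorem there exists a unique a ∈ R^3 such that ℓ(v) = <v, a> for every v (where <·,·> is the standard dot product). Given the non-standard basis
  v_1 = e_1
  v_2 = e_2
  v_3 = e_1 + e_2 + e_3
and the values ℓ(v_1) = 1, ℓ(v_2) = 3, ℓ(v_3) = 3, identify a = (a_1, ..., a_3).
a = (1, 3, -1)

Write a = (a_1, ..., a_3) in the standard basis. For each basis vector v_i, ℓ(v_i) = <v_i, a> is a linear equation in the a_j's. Collect the n equations into a matrix system V a = ℓ, where row i of V is v_i (expressed in the standard basis). Since V is invertible (lower-triangular with 1s on the diagonal, up to permutation), solve by back-substitution:
  V =
[[1, 0, 0],
 [0, 1, 0],
 [1, 1, 1]]
  V a = (1, 3, 3)
Solving gives a = (1, 3, -1).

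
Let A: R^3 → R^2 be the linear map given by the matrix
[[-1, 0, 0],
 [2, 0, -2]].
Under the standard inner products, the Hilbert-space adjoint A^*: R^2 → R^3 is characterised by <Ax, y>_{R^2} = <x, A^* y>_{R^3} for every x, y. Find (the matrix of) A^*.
A^* = A^T =
[[-1, 2],
 [0, 0],
 [0, -2]]

For real matrices with standard dot products, the defining identity <Ax, y> = <x, A^* y> gives (Ax)^T y = x^T (A^*) y, i.e. x^T A^T y = x^T (A^*) y. Since this holds for all x, y, we must have A^* = A^T. Therefore
A^* =
[[-1, 2],
 [0, 0],
 [0, -2]].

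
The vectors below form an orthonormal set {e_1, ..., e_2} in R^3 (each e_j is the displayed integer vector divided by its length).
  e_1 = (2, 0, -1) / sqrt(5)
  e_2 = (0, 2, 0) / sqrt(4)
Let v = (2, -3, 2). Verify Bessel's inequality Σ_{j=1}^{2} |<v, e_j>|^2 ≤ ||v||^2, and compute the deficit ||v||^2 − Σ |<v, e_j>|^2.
Σ |<v, e_j>|^2 = 49/5; ||v||^2 = 17; deficit = 36/5

Write each e_j = u_j / sqrt(<u_j, u_j>) where u_j is the displayed integer vector. Then <v, e_j> = <v, u_j> / sqrt(<u_j, u_j>), so |<v, e_j>|^2 = <v, u_j>^2 / <u_j, u_j>.
Coefficients: <v, e_1> = 2/sqrt(5), <v, e_2> = -6/sqrt(4).
Square and sum: Σ |<v, e_j>|^2 = 49/5.
Compute ||v||^2 = v·v = 17.
Deficit = 17 − 49/5 = 36/5 ≥ 0, confirming Bessel's inequality. (The deficit equals ||v − Σ <v,e_j> e_j||^2, the squared distance from v to span{e_j}.)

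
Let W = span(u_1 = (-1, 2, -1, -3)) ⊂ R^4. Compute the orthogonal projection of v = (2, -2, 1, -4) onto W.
proj_W(v) = (-1/3, 2/3, -1/3, -1)

Set up U = [u_1 | ... | u_1] ∈ R^(4×1). The projector onto W = col(U) is P = U (U^T U)^(-1) U^T.
Compute U^T U =
  [15],
and U^T v = (5).
Solve U^T U · c = U^T v for the coefficients: c = (1/3). The projection is proj_W(v) = U c.
Check: (v - proj_W(v)) · u_1 = 0  (should be 0).
Result: proj_W(v) = (-1/3, 2/3, -1/3, -1).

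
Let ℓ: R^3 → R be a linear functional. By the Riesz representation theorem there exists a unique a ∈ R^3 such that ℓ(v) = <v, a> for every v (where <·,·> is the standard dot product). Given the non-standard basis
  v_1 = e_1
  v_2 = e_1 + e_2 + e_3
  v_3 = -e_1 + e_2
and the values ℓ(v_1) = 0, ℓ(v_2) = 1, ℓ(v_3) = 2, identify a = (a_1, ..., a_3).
a = (0, 2, -1)

Write a = (a_1, ..., a_3) in the standard basis. For each basis vector v_i, ℓ(v_i) = <v_i, a> is a linear equation in the a_j's. Collect the n equations into a matrix system V a = ℓ, where row i of V is v_i (expressed in the standard basis). Since V is invertible (lower-triangular with 1s on the diagonal, up to permutation), solve by back-substitution:
  V =
[[1, 0, 0],
 [1, 1, 1],
 [-1, 1, 0]]
  V a = (0, 1, 2)
Solving gives a = (0, 2, -1).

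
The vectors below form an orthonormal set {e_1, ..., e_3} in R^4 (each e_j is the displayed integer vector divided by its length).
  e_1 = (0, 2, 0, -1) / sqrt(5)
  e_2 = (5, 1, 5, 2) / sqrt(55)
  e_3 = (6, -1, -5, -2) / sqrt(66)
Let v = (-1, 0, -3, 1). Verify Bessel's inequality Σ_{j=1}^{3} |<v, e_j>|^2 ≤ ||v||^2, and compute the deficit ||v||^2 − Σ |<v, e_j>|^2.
Σ |<v, e_j>|^2 = 41/6; ||v||^2 = 11; deficit = 25/6

Write each e_j = u_j / sqrt(<u_j, u_j>) where u_j is the displayed integer vector. Then <v, e_j> = <v, u_j> / sqrt(<u_j, u_j>), so |<v, e_j>|^2 = <v, u_j>^2 / <u_j, u_j>.
Coefficients: <v, e_1> = -1/sqrt(5), <v, e_2> = -18/sqrt(55), <v, e_3> = 7/sqrt(66).
Square and sum: Σ |<v, e_j>|^2 = 41/6.
Compute ||v||^2 = v·v = 11.
Deficit = 11 − 41/6 = 25/6 ≥ 0, confirming Bessel's inequality. (The deficit equals ||v − Σ <v,e_j> e_j||^2, the squared distance from v to span{e_j}.)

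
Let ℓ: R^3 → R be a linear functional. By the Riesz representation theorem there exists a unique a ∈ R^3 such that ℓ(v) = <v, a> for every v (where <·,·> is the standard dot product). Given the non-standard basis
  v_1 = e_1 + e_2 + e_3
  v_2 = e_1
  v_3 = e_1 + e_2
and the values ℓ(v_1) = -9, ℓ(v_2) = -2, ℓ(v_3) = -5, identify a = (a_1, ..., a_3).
a = (-2, -3, -4)

Write a = (a_1, ..., a_3) in the standard basis. For each basis vector v_i, ℓ(v_i) = <v_i, a> is a linear equation in the a_j's. Collect the n equations into a matrix system V a = ℓ, where row i of V is v_i (expressed in the standard basis). Since V is invertible (lower-triangular with 1s on the diagonal, up to permutation), solve by back-substitution:
  V =
[[1, 1, 1],
 [1, 0, 0],
 [1, 1, 0]]
  V a = (-9, -2, -5)
Solving gives a = (-2, -3, -4).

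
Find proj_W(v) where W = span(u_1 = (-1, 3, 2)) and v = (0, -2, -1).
proj_W(v) = (4/7, -12/7, -8/7)

Set up U = [u_1 | ... | u_1] ∈ R^(3×1). The projector onto W = col(U) is P = U (U^T U)^(-1) U^T.
Compute U^T U =
  [14],
and U^T v = (-8).
Solve U^T U · c = U^T v for the coefficients: c = (-4/7). The projection is proj_W(v) = U c.
Check: (v - proj_W(v)) · u_1 = 0  (should be 0).
Result: proj_W(v) = (4/7, -12/7, -8/7).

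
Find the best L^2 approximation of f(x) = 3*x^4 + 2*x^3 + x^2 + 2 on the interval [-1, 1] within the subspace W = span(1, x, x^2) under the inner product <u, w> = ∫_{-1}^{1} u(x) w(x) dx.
g(x) = 25*x^2/7 + 6*x/5 + 61/35

The best approximation g ∈ W is the orthogonal projection of f onto W. Writing g = a_0 + a_1 x + a_2 x^2, the coefficients solve the normal equations G · a = b where
  G_{ij} = <φ_i, φ_j> and b_i = <f, φ_i>, with φ_0 = 1, φ_1 = x, φ_2 = x^2.
G =
  [2, 0, 2/3]
  [0, 2/3, 0]
  [2/3, 0, 2/5],
b = (88/15, 4/5, 272/105).
Solving gives a_0 = 61/35, a_1 = 6/5, a_2 = 25/7, so
  g(x) = 25*x^2/7 + 6*x/5 + 61/35.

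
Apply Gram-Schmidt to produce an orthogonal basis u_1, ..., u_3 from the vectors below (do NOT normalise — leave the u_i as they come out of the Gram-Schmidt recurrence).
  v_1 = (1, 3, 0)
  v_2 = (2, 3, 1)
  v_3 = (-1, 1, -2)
Orthogonal basis:
  u_1 = (1, 3, 0)
  u_2 = (9/10, -3/10, 1)
  u_3 = (6/19, -2/19, -6/19)

Apply the Gram-Schmidt recurrence
  u_1 = v_1
  u_i = v_i − Σ_{j<i} ((v_i · u_j) / (u_j · u_j)) · u_j.

Step by step this gives:
  u_1 = (1, 3, 0)
  u_2 = (9/10, -3/10, 1)
  u_3 = (6/19, -2/19, -6/19)

Orthogonality check:
  u_2 · u_1 = 0 (should be 0)
  u_3 · u_1 = 0 (should be 0)
  u_3 · u_2 = 0 (should be 0)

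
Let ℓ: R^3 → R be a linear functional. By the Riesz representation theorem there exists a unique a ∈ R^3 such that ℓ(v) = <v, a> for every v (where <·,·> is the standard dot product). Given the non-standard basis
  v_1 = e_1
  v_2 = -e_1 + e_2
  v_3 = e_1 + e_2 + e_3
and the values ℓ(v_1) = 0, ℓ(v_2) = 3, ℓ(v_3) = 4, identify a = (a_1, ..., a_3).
a = (0, 3, 1)

Write a = (a_1, ..., a_3) in the standard basis. For each basis vector v_i, ℓ(v_i) = <v_i, a> is a linear equation in the a_j's. Collect the n equations into a matrix system V a = ℓ, where row i of V is v_i (expressed in the standard basis). Since V is invertible (lower-triangular with 1s on the diagonal, up to permutation), solve by back-substitution:
  V =
[[1, 0, 0],
 [-1, 1, 0],
 [1, 1, 1]]
  V a = (0, 3, 4)
Solving gives a = (0, 3, 1).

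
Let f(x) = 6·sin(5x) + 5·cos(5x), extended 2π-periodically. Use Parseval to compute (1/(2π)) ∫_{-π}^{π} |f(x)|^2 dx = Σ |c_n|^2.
Σ |c_n|^2 = 61/2

Expand |f|^2 and use orthogonality of {sin(nx), cos(mx)} on [-π, π]:
  ∫_{-π}^{π} sin(nx)^2 dx = π, ∫ cos(mx)^2 dx = π, and cross terms integrate to 0.
So ∫_{-π}^{π} f(x)^2 dx = 6^2 · π + 5^2 · π = (36 + 25)π.
Divide by 2π: (36 + 25)/2 = 61/2.
By Parseval, this equals Σ |c_n|^2.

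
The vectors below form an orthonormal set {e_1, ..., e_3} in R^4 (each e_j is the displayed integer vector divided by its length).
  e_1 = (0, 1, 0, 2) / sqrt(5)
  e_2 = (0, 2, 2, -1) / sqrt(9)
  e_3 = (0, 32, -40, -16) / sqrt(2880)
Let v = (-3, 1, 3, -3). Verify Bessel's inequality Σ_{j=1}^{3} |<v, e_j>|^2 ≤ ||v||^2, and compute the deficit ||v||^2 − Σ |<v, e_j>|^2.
Σ |<v, e_j>|^2 = 19; ||v||^2 = 28; deficit = 9

Write each e_j = u_j / sqrt(<u_j, u_j>) where u_j is the displayed integer vector. Then <v, e_j> = <v, u_j> / sqrt(<u_j, u_j>), so |<v, e_j>|^2 = <v, u_j>^2 / <u_j, u_j>.
Coefficients: <v, e_1> = -5/sqrt(5), <v, e_2> = 11/sqrt(9), <v, e_3> = -40/sqrt(2880).
Square and sum: Σ |<v, e_j>|^2 = 19.
Compute ||v||^2 = v·v = 28.
Deficit = 28 − 19 = 9 ≥ 0, confirming Bessel's inequality. (The deficit equals ||v − Σ <v,e_j> e_j||^2, the squared distance from v to span{e_j}.)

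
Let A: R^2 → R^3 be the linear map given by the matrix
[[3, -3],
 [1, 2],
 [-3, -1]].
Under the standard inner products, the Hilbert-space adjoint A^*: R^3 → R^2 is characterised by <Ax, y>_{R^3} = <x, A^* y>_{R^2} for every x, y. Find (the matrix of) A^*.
A^* = A^T =
[[3, 1, -3],
 [-3, 2, -1]]

For real matrices with standard dot products, the defining identity <Ax, y> = <x, A^* y> gives (Ax)^T y = x^T (A^*) y, i.e. x^T A^T y = x^T (A^*) y. Since this holds for all x, y, we must have A^* = A^T. Therefore
A^* =
[[3, 1, -3],
 [-3, 2, -1]].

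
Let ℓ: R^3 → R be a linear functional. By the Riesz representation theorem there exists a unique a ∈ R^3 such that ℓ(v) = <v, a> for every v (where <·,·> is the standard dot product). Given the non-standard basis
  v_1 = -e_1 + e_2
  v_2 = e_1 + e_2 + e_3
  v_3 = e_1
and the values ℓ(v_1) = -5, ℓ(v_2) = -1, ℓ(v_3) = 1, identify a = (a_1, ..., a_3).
a = (1, -4, 2)

Write a = (a_1, ..., a_3) in the standard basis. For each basis vector v_i, ℓ(v_i) = <v_i, a> is a linear equation in the a_j's. Collect the n equations into a matrix system V a = ℓ, where row i of V is v_i (expressed in the standard basis). Since V is invertible (lower-triangular with 1s on the diagonal, up to permutation), solve by back-substitution:
  V =
[[-1, 1, 0],
 [1, 1, 1],
 [1, 0, 0]]
  V a = (-5, -1, 1)
Solving gives a = (1, -4, 2).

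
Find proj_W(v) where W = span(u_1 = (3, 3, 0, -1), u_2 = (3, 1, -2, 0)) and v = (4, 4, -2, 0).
proj_W(v) = (282/61, 190/61, -92/61, -48/61)

Set up U = [u_1 | ... | u_2] ∈ R^(4×2). The projector onto W = col(U) is P = U (U^T U)^(-1) U^T.
Compute U^T U =
  [19, 12]
  [12, 14],
and U^T v = (24, 20).
Solve U^T U · c = U^T v for the coefficients: c = (48/61, 46/61). The projection is proj_W(v) = U c.
Check: (v - proj_W(v)) · u_1 = 0  (should be 0).
Check: (v - proj_W(v)) · u_2 = 0  (should be 0).
Result: proj_W(v) = (282/61, 190/61, -92/61, -48/61).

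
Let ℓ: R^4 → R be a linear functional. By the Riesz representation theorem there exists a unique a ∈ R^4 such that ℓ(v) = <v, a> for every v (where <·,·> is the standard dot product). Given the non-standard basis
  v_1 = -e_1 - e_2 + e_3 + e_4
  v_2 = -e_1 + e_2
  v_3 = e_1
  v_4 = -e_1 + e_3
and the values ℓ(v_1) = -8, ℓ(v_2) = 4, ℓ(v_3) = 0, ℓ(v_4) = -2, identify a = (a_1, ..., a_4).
a = (0, 4, -2, -2)

Write a = (a_1, ..., a_4) in the standard basis. For each basis vector v_i, ℓ(v_i) = <v_i, a> is a linear equation in the a_j's. Collect the n equations into a matrix system V a = ℓ, where row i of V is v_i (expressed in the standard basis). Since V is invertible (lower-triangular with 1s on the diagonal, up to permutation), solve by back-substitution:
  V =
[[-1, -1, 1, 1],
 [-1, 1, 0, 0],
 [1, 0, 0, 0],
 [-1, 0, 1, 0]]
  V a = (-8, 4, 0, -2)
Solving gives a = (0, 4, -2, -2).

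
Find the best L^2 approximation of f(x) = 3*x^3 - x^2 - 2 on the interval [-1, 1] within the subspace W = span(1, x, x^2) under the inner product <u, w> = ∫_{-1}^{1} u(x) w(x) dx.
g(x) = -x^2 + 9*x/5 - 2

The best approximation g ∈ W is the orthogonal projection of f onto W. Writing g = a_0 + a_1 x + a_2 x^2, the coefficients solve the normal equations G · a = b where
  G_{ij} = <φ_i, φ_j> and b_i = <f, φ_i>, with φ_0 = 1, φ_1 = x, φ_2 = x^2.
G =
  [2, 0, 2/3]
  [0, 2/3, 0]
  [2/3, 0, 2/5],
b = (-14/3, 6/5, -26/15).
Solving gives a_0 = -2, a_1 = 9/5, a_2 = -1, so
  g(x) = -x^2 + 9*x/5 - 2.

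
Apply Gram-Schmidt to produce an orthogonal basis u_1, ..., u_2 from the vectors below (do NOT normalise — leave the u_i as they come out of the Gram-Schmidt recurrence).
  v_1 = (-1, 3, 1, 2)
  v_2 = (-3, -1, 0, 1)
Orthogonal basis:
  u_1 = (-1, 3, 1, 2)
  u_2 = (-43/15, -7/5, -2/15, 11/15)

Apply the Gram-Schmidt recurrence
  u_1 = v_1
  u_i = v_i − Σ_{j<i} ((v_i · u_j) / (u_j · u_j)) · u_j.

Step by step this gives:
  u_1 = (-1, 3, 1, 2)
  u_2 = (-43/15, -7/5, -2/15, 11/15)

Orthogonality check:
  u_2 · u_1 = 0 (should be 0)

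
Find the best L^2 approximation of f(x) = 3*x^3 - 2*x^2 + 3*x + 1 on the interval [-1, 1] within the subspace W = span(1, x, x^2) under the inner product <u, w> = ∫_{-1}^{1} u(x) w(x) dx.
g(x) = -2*x^2 + 24*x/5 + 1

The best approximation g ∈ W is the orthogonal projection of f onto W. Writing g = a_0 + a_1 x + a_2 x^2, the coefficients solve the normal equations G · a = b where
  G_{ij} = <φ_i, φ_j> and b_i = <f, φ_i>, with φ_0 = 1, φ_1 = x, φ_2 = x^2.
G =
  [2, 0, 2/3]
  [0, 2/3, 0]
  [2/3, 0, 2/5],
b = (2/3, 16/5, -2/15).
Solving gives a_0 = 1, a_1 = 24/5, a_2 = -2, so
  g(x) = -2*x^2 + 24*x/5 + 1.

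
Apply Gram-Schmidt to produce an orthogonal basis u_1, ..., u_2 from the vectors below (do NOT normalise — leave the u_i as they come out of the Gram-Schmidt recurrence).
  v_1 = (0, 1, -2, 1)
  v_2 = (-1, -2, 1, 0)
Orthogonal basis:
  u_1 = (0, 1, -2, 1)
  u_2 = (-1, -4/3, -1/3, 2/3)

Apply the Gram-Schmidt recurrence
  u_1 = v_1
  u_i = v_i − Σ_{j<i} ((v_i · u_j) / (u_j · u_j)) · u_j.

Step by step this gives:
  u_1 = (0, 1, -2, 1)
  u_2 = (-1, -4/3, -1/3, 2/3)

Orthogonality check:
  u_2 · u_1 = 0 (should be 0)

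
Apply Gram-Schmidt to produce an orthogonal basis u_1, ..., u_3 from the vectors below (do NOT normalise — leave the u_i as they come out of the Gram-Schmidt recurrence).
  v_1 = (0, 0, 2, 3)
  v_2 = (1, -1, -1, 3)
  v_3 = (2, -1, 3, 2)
Orthogonal basis:
  u_1 = (0, 0, 2, 3)
  u_2 = (1, -1, -27/13, 18/13)
  u_3 = (220/107, -113/107, 111/107, -74/107)

Apply the Gram-Schmidt recurrence
  u_1 = v_1
  u_i = v_i − Σ_{j<i} ((v_i · u_j) / (u_j · u_j)) · u_j.

Step by step this gives:
  u_1 = (0, 0, 2, 3)
  u_2 = (1, -1, -27/13, 18/13)
  u_3 = (220/107, -113/107, 111/107, -74/107)

Orthogonality check:
  u_2 · u_1 = 0 (should be 0)
  u_3 · u_1 = 0 (should be 0)
  u_3 · u_2 = 0 (should be 0)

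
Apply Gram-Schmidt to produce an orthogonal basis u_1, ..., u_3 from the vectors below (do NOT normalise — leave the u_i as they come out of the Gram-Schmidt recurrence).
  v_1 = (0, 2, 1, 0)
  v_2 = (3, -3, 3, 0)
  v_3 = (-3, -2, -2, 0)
Orthogonal basis:
  u_1 = (0, 2, 1, 0)
  u_2 = (3, -9/5, 18/5, 0)
  u_3 = (-3/2, -1/2, 1, 0)

Apply the Gram-Schmidt recurrence
  u_1 = v_1
  u_i = v_i − Σ_{j<i} ((v_i · u_j) / (u_j · u_j)) · u_j.

Step by step this gives:
  u_1 = (0, 2, 1, 0)
  u_2 = (3, -9/5, 18/5, 0)
  u_3 = (-3/2, -1/2, 1, 0)

Orthogonality check:
  u_2 · u_1 = 0 (should be 0)
  u_3 · u_1 = 0 (should be 0)
  u_3 · u_2 = 0 (should be 0)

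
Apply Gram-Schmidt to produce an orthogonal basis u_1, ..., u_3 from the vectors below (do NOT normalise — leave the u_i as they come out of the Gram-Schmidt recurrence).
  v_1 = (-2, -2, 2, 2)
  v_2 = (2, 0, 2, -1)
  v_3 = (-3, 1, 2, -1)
Orthogonal basis:
  u_1 = (-2, -2, 2, 2)
  u_2 = (7/4, -1/4, 9/4, -3/4)
  u_3 = (-11/5, 61/35, 46/35, -62/35)

Apply the Gram-Schmidt recurrence
  u_1 = v_1
  u_i = v_i − Σ_{j<i} ((v_i · u_j) / (u_j · u_j)) · u_j.

Step by step this gives:
  u_1 = (-2, -2, 2, 2)
  u_2 = (7/4, -1/4, 9/4, -3/4)
  u_3 = (-11/5, 61/35, 46/35, -62/35)

Orthogonality check:
  u_2 · u_1 = 0 (should be 0)
  u_3 · u_1 = 0 (should be 0)
  u_3 · u_2 = 0 (should be 0)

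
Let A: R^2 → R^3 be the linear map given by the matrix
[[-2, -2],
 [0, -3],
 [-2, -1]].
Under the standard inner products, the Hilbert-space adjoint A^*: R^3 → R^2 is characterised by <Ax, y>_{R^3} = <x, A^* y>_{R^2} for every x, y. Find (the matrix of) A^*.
A^* = A^T =
[[-2, 0, -2],
 [-2, -3, -1]]

For real matrices with standard dot products, the defining identity <Ax, y> = <x, A^* y> gives (Ax)^T y = x^T (A^*) y, i.e. x^T A^T y = x^T (A^*) y. Since this holds for all x, y, we must have A^* = A^T. Therefore
A^* =
[[-2, 0, -2],
 [-2, -3, -1]].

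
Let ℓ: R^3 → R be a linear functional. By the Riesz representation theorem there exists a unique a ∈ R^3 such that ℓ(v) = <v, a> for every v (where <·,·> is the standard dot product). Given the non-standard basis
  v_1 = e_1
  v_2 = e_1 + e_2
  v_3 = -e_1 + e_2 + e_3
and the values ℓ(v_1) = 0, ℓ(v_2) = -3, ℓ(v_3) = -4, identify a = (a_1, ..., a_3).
a = (0, -3, -1)

Write a = (a_1, ..., a_3) in the standard basis. For each basis vector v_i, ℓ(v_i) = <v_i, a> is a linear equation in the a_j's. Collect the n equations into a matrix system V a = ℓ, where row i of V is v_i (expressed in the standard basis). Since V is invertible (lower-triangular with 1s on the diagonal, up to permutation), solve by back-substitution:
  V =
[[1, 0, 0],
 [1, 1, 0],
 [-1, 1, 1]]
  V a = (0, -3, -4)
Solving gives a = (0, -3, -1).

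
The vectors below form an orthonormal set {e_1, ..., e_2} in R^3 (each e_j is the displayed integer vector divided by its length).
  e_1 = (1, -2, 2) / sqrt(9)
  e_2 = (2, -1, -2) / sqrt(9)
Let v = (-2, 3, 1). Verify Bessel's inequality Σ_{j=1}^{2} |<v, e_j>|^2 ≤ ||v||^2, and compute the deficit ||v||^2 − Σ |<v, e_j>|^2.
Σ |<v, e_j>|^2 = 13; ||v||^2 = 14; deficit = 1

Write each e_j = u_j / sqrt(<u_j, u_j>) where u_j is the displayed integer vector. Then <v, e_j> = <v, u_j> / sqrt(<u_j, u_j>), so |<v, e_j>|^2 = <v, u_j>^2 / <u_j, u_j>.
Coefficients: <v, e_1> = -6/sqrt(9), <v, e_2> = -9/sqrt(9).
Square and sum: Σ |<v, e_j>|^2 = 13.
Compute ||v||^2 = v·v = 14.
Deficit = 14 − 13 = 1 ≥ 0, confirming Bessel's inequality. (The deficit equals ||v − Σ <v,e_j> e_j||^2, the squared distance from v to span{e_j}.)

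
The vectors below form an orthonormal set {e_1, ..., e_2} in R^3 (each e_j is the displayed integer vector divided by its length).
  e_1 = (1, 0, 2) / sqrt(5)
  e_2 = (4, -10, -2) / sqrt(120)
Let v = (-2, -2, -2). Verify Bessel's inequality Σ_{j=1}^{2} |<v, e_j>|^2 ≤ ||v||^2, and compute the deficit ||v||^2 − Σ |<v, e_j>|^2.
Σ |<v, e_j>|^2 = 28/3; ||v||^2 = 12; deficit = 8/3

Write each e_j = u_j / sqrt(<u_j, u_j>) where u_j is the displayed integer vector. Then <v, e_j> = <v, u_j> / sqrt(<u_j, u_j>), so |<v, e_j>|^2 = <v, u_j>^2 / <u_j, u_j>.
Coefficients: <v, e_1> = -6/sqrt(5), <v, e_2> = 16/sqrt(120).
Square and sum: Σ |<v, e_j>|^2 = 28/3.
Compute ||v||^2 = v·v = 12.
Deficit = 12 − 28/3 = 8/3 ≥ 0, confirming Bessel's inequality. (The deficit equals ||v − Σ <v,e_j> e_j||^2, the squared distance from v to span{e_j}.)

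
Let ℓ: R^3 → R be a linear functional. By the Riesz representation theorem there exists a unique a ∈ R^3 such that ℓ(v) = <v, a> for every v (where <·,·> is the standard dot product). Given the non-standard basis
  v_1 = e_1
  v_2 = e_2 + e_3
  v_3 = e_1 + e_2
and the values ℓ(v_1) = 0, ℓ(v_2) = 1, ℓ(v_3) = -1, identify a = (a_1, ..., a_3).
a = (0, -1, 2)

Write a = (a_1, ..., a_3) in the standard basis. For each basis vector v_i, ℓ(v_i) = <v_i, a> is a linear equation in the a_j's. Collect the n equations into a matrix system V a = ℓ, where row i of V is v_i (expressed in the standard basis). Since V is invertible (lower-triangular with 1s on the diagonal, up to permutation), solve by back-substitution:
  V =
[[1, 0, 0],
 [0, 1, 1],
 [1, 1, 0]]
  V a = (0, 1, -1)
Solving gives a = (0, -1, 2).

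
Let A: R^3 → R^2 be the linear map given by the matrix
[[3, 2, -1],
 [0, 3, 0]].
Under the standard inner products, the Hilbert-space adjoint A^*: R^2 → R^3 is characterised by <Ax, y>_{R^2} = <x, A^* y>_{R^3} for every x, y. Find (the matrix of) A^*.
A^* = A^T =
[[3, 0],
 [2, 3],
 [-1, 0]]

For real matrices with standard dot products, the defining identity <Ax, y> = <x, A^* y> gives (Ax)^T y = x^T (A^*) y, i.e. x^T A^T y = x^T (A^*) y. Since this holds for all x, y, we must have A^* = A^T. Therefore
A^* =
[[3, 0],
 [2, 3],
 [-1, 0]].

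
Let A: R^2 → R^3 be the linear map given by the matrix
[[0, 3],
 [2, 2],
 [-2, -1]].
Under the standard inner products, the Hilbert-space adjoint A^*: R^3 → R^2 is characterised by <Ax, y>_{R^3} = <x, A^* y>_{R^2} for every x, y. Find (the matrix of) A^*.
A^* = A^T =
[[0, 2, -2],
 [3, 2, -1]]

For real matrices with standard dot products, the defining identity <Ax, y> = <x, A^* y> gives (Ax)^T y = x^T (A^*) y, i.e. x^T A^T y = x^T (A^*) y. Since this holds for all x, y, we must have A^* = A^T. Therefore
A^* =
[[0, 2, -2],
 [3, 2, -1]].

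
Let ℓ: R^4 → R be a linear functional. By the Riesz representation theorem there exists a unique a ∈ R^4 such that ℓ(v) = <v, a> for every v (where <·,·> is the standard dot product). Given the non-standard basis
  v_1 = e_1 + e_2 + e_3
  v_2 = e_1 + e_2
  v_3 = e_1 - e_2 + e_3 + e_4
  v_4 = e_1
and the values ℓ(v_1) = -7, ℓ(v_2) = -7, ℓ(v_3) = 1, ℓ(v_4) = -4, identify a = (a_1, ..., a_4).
a = (-4, -3, 0, 2)

Write a = (a_1, ..., a_4) in the standard basis. For each basis vector v_i, ℓ(v_i) = <v_i, a> is a linear equation in the a_j's. Collect the n equations into a matrix system V a = ℓ, where row i of V is v_i (expressed in the standard basis). Since V is invertible (lower-triangular with 1s on the diagonal, up to permutation), solve by back-substitution:
  V =
[[1, 1, 1, 0],
 [1, 1, 0, 0],
 [1, -1, 1, 1],
 [1, 0, 0, 0]]
  V a = (-7, -7, 1, -4)
Solving gives a = (-4, -3, 0, 2).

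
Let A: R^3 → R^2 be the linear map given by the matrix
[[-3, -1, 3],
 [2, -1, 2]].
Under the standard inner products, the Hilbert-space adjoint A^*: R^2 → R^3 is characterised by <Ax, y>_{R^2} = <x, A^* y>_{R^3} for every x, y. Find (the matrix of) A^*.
A^* = A^T =
[[-3, 2],
 [-1, -1],
 [3, 2]]

For real matrices with standard dot products, the defining identity <Ax, y> = <x, A^* y> gives (Ax)^T y = x^T (A^*) y, i.e. x^T A^T y = x^T (A^*) y. Since this holds for all x, y, we must have A^* = A^T. Therefore
A^* =
[[-3, 2],
 [-1, -1],
 [3, 2]].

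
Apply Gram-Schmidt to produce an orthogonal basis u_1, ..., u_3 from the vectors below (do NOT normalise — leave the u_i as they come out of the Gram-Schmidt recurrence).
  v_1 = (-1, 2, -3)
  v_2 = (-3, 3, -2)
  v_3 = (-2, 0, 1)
Orthogonal basis:
  u_1 = (-1, 2, -3)
  u_2 = (-27/14, 6/7, 17/14)
  u_3 = (-35/83, -49/83, -21/83)

Apply the Gram-Schmidt recurrence
  u_1 = v_1
  u_i = v_i − Σ_{j<i} ((v_i · u_j) / (u_j · u_j)) · u_j.

Step by step this gives:
  u_1 = (-1, 2, -3)
  u_2 = (-27/14, 6/7, 17/14)
  u_3 = (-35/83, -49/83, -21/83)

Orthogonality check:
  u_2 · u_1 = 0 (should be 0)
  u_3 · u_1 = 0 (should be 0)
  u_3 · u_2 = 0 (should be 0)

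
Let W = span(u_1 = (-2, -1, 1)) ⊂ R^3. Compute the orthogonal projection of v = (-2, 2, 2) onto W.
proj_W(v) = (-4/3, -2/3, 2/3)

Set up U = [u_1 | ... | u_1] ∈ R^(3×1). The projector onto W = col(U) is P = U (U^T U)^(-1) U^T.
Compute U^T U =
  [6],
and U^T v = (4).
Solve U^T U · c = U^T v for the coefficients: c = (2/3). The projection is proj_W(v) = U c.
Check: (v - proj_W(v)) · u_1 = 0  (should be 0).
Result: proj_W(v) = (-4/3, -2/3, 2/3).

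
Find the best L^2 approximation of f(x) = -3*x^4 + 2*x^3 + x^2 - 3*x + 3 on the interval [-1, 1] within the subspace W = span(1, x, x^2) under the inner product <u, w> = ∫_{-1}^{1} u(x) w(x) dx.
g(x) = -11*x^2/7 - 9*x/5 + 114/35

The best approximation g ∈ W is the orthogonal projection of f onto W. Writing g = a_0 + a_1 x + a_2 x^2, the coefficients solve the normal equations G · a = b where
  G_{ij} = <φ_i, φ_j> and b_i = <f, φ_i>, with φ_0 = 1, φ_1 = x, φ_2 = x^2.
G =
  [2, 0, 2/3]
  [0, 2/3, 0]
  [2/3, 0, 2/5],
b = (82/15, -6/5, 54/35).
Solving gives a_0 = 114/35, a_1 = -9/5, a_2 = -11/7, so
  g(x) = -11*x^2/7 - 9*x/5 + 114/35.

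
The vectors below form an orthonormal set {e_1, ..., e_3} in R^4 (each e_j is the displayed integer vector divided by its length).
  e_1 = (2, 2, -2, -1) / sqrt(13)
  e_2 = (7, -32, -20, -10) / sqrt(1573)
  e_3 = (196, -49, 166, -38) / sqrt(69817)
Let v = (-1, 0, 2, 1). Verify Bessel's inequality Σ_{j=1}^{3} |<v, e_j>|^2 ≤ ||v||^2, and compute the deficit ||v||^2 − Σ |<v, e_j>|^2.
Σ |<v, e_j>|^2 = 3446/577; ||v||^2 = 6; deficit = 16/577

Write each e_j = u_j / sqrt(<u_j, u_j>) where u_j is the displayed integer vector. Then <v, e_j> = <v, u_j> / sqrt(<u_j, u_j>), so |<v, e_j>|^2 = <v, u_j>^2 / <u_j, u_j>.
Coefficients: <v, e_1> = -7/sqrt(13), <v, e_2> = -57/sqrt(1573), <v, e_3> = 98/sqrt(69817).
Square and sum: Σ |<v, e_j>|^2 = 3446/577.
Compute ||v||^2 = v·v = 6.
Deficit = 6 − 3446/577 = 16/577 ≥ 0, confirming Bessel's inequality. (The deficit equals ||v − Σ <v,e_j> e_j||^2, the squared distance from v to span{e_j}.)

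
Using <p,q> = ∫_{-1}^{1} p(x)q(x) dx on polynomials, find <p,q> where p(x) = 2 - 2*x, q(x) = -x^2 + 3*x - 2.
<p,q> = -40/3

Expand the product: p(x)·q(x) = 2*x^3 - 8*x^2 + 10*x - 4.
∫_{-1}^{1} of each monomial x^k gives [2/(k+1) if k even, 0 if k odd]. Integrating term-by-term (or equivalently evaluating the antiderivative F(x) = x^4/2 - 8*x^3/3 + 5*x^2 - 4*x at the endpoints):
  F(1) − F(−1) = -7/6 − (73/6) = -40/3.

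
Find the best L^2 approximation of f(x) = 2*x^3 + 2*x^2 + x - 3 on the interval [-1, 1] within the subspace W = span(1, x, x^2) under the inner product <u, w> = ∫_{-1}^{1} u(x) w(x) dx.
g(x) = 2*x^2 + 11*x/5 - 3

The best approximation g ∈ W is the orthogonal projection of f onto W. Writing g = a_0 + a_1 x + a_2 x^2, the coefficients solve the normal equations G · a = b where
  G_{ij} = <φ_i, φ_j> and b_i = <f, φ_i>, with φ_0 = 1, φ_1 = x, φ_2 = x^2.
G =
  [2, 0, 2/3]
  [0, 2/3, 0]
  [2/3, 0, 2/5],
b = (-14/3, 22/15, -6/5).
Solving gives a_0 = -3, a_1 = 11/5, a_2 = 2, so
  g(x) = 2*x^2 + 11*x/5 - 3.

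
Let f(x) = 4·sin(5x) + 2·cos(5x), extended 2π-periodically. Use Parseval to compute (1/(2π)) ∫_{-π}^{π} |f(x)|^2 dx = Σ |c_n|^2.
Σ |c_n|^2 = 10

Expand |f|^2 and use orthogonality of {sin(nx), cos(mx)} on [-π, π]:
  ∫_{-π}^{π} sin(nx)^2 dx = π, ∫ cos(mx)^2 dx = π, and cross terms integrate to 0.
So ∫_{-π}^{π} f(x)^2 dx = 4^2 · π + 2^2 · π = (16 + 4)π.
Divide by 2π: (16 + 4)/2 = 10.
By Parseval, this equals Σ |c_n|^2.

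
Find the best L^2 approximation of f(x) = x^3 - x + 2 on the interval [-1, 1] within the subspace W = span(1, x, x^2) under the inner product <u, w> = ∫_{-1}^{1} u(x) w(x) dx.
g(x) = 2 - 2*x/5

The best approximation g ∈ W is the orthogonal projection of f onto W. Writing g = a_0 + a_1 x + a_2 x^2, the coefficients solve the normal equations G · a = b where
  G_{ij} = <φ_i, φ_j> and b_i = <f, φ_i>, with φ_0 = 1, φ_1 = x, φ_2 = x^2.
G =
  [2, 0, 2/3]
  [0, 2/3, 0]
  [2/3, 0, 2/5],
b = (4, -4/15, 4/3).
Solving gives a_0 = 2, a_1 = -2/5, a_2 = 0, so
  g(x) = 2 - 2*x/5.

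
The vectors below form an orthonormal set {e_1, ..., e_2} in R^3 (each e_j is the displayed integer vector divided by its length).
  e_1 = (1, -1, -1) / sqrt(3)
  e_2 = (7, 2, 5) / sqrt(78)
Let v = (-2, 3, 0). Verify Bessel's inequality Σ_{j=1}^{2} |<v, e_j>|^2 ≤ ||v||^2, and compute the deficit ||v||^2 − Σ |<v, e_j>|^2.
Σ |<v, e_j>|^2 = 119/13; ||v||^2 = 13; deficit = 50/13

Write each e_j = u_j / sqrt(<u_j, u_j>) where u_j is the displayed integer vector. Then <v, e_j> = <v, u_j> / sqrt(<u_j, u_j>), so |<v, e_j>|^2 = <v, u_j>^2 / <u_j, u_j>.
Coefficients: <v, e_1> = -5/sqrt(3), <v, e_2> = -8/sqrt(78).
Square and sum: Σ |<v, e_j>|^2 = 119/13.
Compute ||v||^2 = v·v = 13.
Deficit = 13 − 119/13 = 50/13 ≥ 0, confirming Bessel's inequality. (The deficit equals ||v − Σ <v,e_j> e_j||^2, the squared distance from v to span{e_j}.)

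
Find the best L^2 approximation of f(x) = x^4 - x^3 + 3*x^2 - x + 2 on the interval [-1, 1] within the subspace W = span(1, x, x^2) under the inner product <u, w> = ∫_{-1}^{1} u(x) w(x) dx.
g(x) = 27*x^2/7 - 8*x/5 + 67/35

The best approximation g ∈ W is the orthogonal projection of f onto W. Writing g = a_0 + a_1 x + a_2 x^2, the coefficients solve the normal equations G · a = b where
  G_{ij} = <φ_i, φ_j> and b_i = <f, φ_i>, with φ_0 = 1, φ_1 = x, φ_2 = x^2.
G =
  [2, 0, 2/3]
  [0, 2/3, 0]
  [2/3, 0, 2/5],
b = (32/5, -16/15, 296/105).
Solving gives a_0 = 67/35, a_1 = -8/5, a_2 = 27/7, so
  g(x) = 27*x^2/7 - 8*x/5 + 67/35.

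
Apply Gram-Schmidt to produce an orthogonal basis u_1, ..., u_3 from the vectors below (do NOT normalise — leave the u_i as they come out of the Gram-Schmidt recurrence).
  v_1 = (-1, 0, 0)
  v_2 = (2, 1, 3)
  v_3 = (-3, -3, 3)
Orthogonal basis:
  u_1 = (-1, 0, 0)
  u_2 = (0, 1, 3)
  u_3 = (0, -18/5, 6/5)

Apply the Gram-Schmidt recurrence
  u_1 = v_1
  u_i = v_i − Σ_{j<i} ((v_i · u_j) / (u_j · u_j)) · u_j.

Step by step this gives:
  u_1 = (-1, 0, 0)
  u_2 = (0, 1, 3)
  u_3 = (0, -18/5, 6/5)

Orthogonality check:
  u_2 · u_1 = 0 (should be 0)
  u_3 · u_1 = 0 (should be 0)
  u_3 · u_2 = 0 (should be 0)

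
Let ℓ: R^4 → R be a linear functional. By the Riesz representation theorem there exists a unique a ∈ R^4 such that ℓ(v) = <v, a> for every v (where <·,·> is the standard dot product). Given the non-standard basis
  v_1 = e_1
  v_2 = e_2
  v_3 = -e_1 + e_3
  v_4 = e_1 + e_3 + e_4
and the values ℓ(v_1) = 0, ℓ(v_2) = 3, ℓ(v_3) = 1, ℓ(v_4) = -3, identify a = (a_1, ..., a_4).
a = (0, 3, 1, -4)

Write a = (a_1, ..., a_4) in the standard basis. For each basis vector v_i, ℓ(v_i) = <v_i, a> is a linear equation in the a_j's. Collect the n equations into a matrix system V a = ℓ, where row i of V is v_i (expressed in the standard basis). Since V is invertible (lower-triangular with 1s on the diagonal, up to permutation), solve by back-substitution:
  V =
[[1, 0, 0, 0],
 [0, 1, 0, 0],
 [-1, 0, 1, 0],
 [1, 0, 1, 1]]
  V a = (0, 3, 1, -3)
Solving gives a = (0, 3, 1, -4).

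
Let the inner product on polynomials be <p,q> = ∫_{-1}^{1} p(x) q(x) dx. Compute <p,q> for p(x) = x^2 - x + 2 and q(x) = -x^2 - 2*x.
<p,q> = -2/5

Expand the product: p(x)·q(x) = -x^4 - x^3 - 4*x.
∫_{-1}^{1} of each monomial x^k gives [2/(k+1) if k even, 0 if k odd]. Integrating term-by-term (or equivalently evaluating the antiderivative F(x) = -x^5/5 - x^4/4 - 2*x^2 at the endpoints):
  F(1) − F(−1) = -49/20 − (-41/20) = -2/5.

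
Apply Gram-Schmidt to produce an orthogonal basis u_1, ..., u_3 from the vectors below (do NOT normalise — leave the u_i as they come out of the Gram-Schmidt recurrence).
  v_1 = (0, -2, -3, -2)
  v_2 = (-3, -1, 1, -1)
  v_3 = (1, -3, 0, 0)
Orthogonal basis:
  u_1 = (0, -2, -3, -2)
  u_2 = (-3, -15/17, 20/17, -15/17)
  u_3 = (185/203, -471/203, 222/203, 138/203)

Apply the Gram-Schmidt recurrence
  u_1 = v_1
  u_i = v_i − Σ_{j<i} ((v_i · u_j) / (u_j · u_j)) · u_j.

Step by step this gives:
  u_1 = (0, -2, -3, -2)
  u_2 = (-3, -15/17, 20/17, -15/17)
  u_3 = (185/203, -471/203, 222/203, 138/203)

Orthogonality check:
  u_2 · u_1 = 0 (should be 0)
  u_3 · u_1 = 0 (should be 0)
  u_3 · u_2 = 0 (should be 0)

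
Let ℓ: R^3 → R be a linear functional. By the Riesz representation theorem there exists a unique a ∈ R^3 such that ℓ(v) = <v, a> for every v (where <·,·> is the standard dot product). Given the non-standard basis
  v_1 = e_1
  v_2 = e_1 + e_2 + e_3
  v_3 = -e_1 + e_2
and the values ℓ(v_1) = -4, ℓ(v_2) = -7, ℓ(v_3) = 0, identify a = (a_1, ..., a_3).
a = (-4, -4, 1)

Write a = (a_1, ..., a_3) in the standard basis. For each basis vector v_i, ℓ(v_i) = <v_i, a> is a linear equation in the a_j's. Collect the n equations into a matrix system V a = ℓ, where row i of V is v_i (expressed in the standard basis). Since V is invertible (lower-triangular with 1s on the diagonal, up to permutation), solve by back-substitution:
  V =
[[1, 0, 0],
 [1, 1, 1],
 [-1, 1, 0]]
  V a = (-4, -7, 0)
Solving gives a = (-4, -4, 1).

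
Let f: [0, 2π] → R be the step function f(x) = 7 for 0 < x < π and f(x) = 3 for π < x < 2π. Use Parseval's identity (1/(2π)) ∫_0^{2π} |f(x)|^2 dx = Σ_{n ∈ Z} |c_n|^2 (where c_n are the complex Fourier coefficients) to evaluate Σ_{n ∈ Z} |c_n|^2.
Σ |c_n|^2 = 29

Parseval equates the L^2 energy of f (normalised by 1/(2π)) with the ℓ^2 sum of its Fourier coefficients: (1/(2π)) ∫_0^{2π} |f|^2 = Σ |c_n|^2.
Compute the left side: (1/(2π)) [∫_0^π 7^2 dx + ∫_π^{2π} 3^2 dx] = (1/(2π)) · (49π + 9π) = (49 + 9)/2 = 29.
So Σ_{n ∈ Z} |c_n|^2 = 29.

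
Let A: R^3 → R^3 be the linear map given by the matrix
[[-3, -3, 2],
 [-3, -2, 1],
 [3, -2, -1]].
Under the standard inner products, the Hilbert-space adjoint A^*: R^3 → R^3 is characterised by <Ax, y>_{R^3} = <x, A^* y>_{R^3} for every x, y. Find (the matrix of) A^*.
A^* = A^T =
[[-3, -3, 3],
 [-3, -2, -2],
 [2, 1, -1]]

For real matrices with standard dot products, the defining identity <Ax, y> = <x, A^* y> gives (Ax)^T y = x^T (A^*) y, i.e. x^T A^T y = x^T (A^*) y. Since this holds for all x, y, we must have A^* = A^T. Therefore
A^* =
[[-3, -3, 3],
 [-3, -2, -2],
 [2, 1, -1]].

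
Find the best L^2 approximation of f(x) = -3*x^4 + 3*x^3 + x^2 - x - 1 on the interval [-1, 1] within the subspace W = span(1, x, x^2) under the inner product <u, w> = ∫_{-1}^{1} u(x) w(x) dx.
g(x) = -11*x^2/7 + 4*x/5 - 26/35

The best approximation g ∈ W is the orthogonal projection of f onto W. Writing g = a_0 + a_1 x + a_2 x^2, the coefficients solve the normal equations G · a = b where
  G_{ij} = <φ_i, φ_j> and b_i = <f, φ_i>, with φ_0 = 1, φ_1 = x, φ_2 = x^2.
G =
  [2, 0, 2/3]
  [0, 2/3, 0]
  [2/3, 0, 2/5],
b = (-38/15, 8/15, -118/105).
Solving gives a_0 = -26/35, a_1 = 4/5, a_2 = -11/7, so
  g(x) = -11*x^2/7 + 4*x/5 - 26/35.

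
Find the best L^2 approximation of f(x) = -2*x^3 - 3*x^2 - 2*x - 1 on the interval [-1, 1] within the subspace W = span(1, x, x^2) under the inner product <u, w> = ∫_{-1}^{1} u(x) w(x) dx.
g(x) = -3*x^2 - 16*x/5 - 1

The best approximation g ∈ W is the orthogonal projection of f onto W. Writing g = a_0 + a_1 x + a_2 x^2, the coefficients solve the normal equations G · a = b where
  G_{ij} = <φ_i, φ_j> and b_i = <f, φ_i>, with φ_0 = 1, φ_1 = x, φ_2 = x^2.
G =
  [2, 0, 2/3]
  [0, 2/3, 0]
  [2/3, 0, 2/5],
b = (-4, -32/15, -28/15).
Solving gives a_0 = -1, a_1 = -16/5, a_2 = -3, so
  g(x) = -3*x^2 - 16*x/5 - 1.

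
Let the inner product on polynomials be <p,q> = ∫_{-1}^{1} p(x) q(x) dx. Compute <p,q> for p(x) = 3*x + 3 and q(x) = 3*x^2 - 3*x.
<p,q> = 0

Expand the product: p(x)·q(x) = 9*x^3 - 9*x.
∫_{-1}^{1} of each monomial x^k gives [2/(k+1) if k even, 0 if k odd]. Integrating term-by-term (or equivalently evaluating the antiderivative F(x) = 9*x^4/4 - 9*x^2/2 at the endpoints):
  F(1) − F(−1) = -9/4 − (-9/4) = 0.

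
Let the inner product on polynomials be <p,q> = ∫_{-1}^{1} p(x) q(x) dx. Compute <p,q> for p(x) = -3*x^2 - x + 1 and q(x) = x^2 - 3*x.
<p,q> = 22/15

Expand the product: p(x)·q(x) = -3*x^4 + 8*x^3 + 4*x^2 - 3*x.
∫_{-1}^{1} of each monomial x^k gives [2/(k+1) if k even, 0 if k odd]. Integrating term-by-term (or equivalently evaluating the antiderivative F(x) = -3*x^5/5 + 2*x^4 + 4*x^3/3 - 3*x^2/2 at the endpoints):
  F(1) − F(−1) = 37/30 − (-7/30) = 22/15.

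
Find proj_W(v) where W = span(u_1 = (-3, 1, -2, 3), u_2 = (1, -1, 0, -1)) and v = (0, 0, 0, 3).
proj_W(v) = (-6/5, 3/5, -3/5, 6/5)

Set up U = [u_1 | ... | u_2] ∈ R^(4×2). The projector onto W = col(U) is P = U (U^T U)^(-1) U^T.
Compute U^T U =
  [23, -7]
  [-7, 3],
and U^T v = (9, -3).
Solve U^T U · c = U^T v for the coefficients: c = (3/10, -3/10). The projection is proj_W(v) = U c.
Check: (v - proj_W(v)) · u_1 = 0  (should be 0).
Check: (v - proj_W(v)) · u_2 = 0  (should be 0).
Result: proj_W(v) = (-6/5, 3/5, -3/5, 6/5).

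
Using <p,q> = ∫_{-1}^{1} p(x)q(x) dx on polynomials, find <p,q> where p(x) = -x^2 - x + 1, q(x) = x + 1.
<p,q> = 2/3

Expand the product: p(x)·q(x) = -x^3 - 2*x^2 + 1.
∫_{-1}^{1} of each monomial x^k gives [2/(k+1) if k even, 0 if k odd]. Integrating term-by-term (or equivalently evaluating the antiderivative F(x) = -x^4/4 - 2*x^3/3 + x at the endpoints):
  F(1) − F(−1) = 1/12 − (-7/12) = 2/3.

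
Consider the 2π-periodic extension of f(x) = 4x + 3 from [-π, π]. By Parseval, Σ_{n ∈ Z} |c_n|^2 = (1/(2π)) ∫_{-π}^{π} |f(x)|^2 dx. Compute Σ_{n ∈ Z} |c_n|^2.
Σ |c_n|^2 = 16π^2/3 + 9

Expand and integrate term by term over [-π, π]:
  ∫ (4x)^2 dx = 16·(2π^3/3); ∫ 2·4·(3)·x dx = 0 (odd integrand); ∫ 3^2 dx = 9·2π.
So (1/(2π)) ∫_{-π}^{π} (4x + 3)^2 dx = 16π^2/3 + 9 = 16π^2/3 + 9.
Parseval ⇒ Σ |c_n|^2 = 16π^2/3 + 9.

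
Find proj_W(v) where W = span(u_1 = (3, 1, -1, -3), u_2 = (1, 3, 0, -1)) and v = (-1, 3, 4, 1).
proj_W(v) = (-217/139, 469/139, 140/139, 217/139)

Set up U = [u_1 | ... | u_2] ∈ R^(4×2). The projector onto W = col(U) is P = U (U^T U)^(-1) U^T.
Compute U^T U =
  [20, 9]
  [9, 11],
and U^T v = (-7, 7).
Solve U^T U · c = U^T v for the coefficients: c = (-140/139, 203/139). The projection is proj_W(v) = U c.
Check: (v - proj_W(v)) · u_1 = 0  (should be 0).
Check: (v - proj_W(v)) · u_2 = 0  (should be 0).
Result: proj_W(v) = (-217/139, 469/139, 140/139, 217/139).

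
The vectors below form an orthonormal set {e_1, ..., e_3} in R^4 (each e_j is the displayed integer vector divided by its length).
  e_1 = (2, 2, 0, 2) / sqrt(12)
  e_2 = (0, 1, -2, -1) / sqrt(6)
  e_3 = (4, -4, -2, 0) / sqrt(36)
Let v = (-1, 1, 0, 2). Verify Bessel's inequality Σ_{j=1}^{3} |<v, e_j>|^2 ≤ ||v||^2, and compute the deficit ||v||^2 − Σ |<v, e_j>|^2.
Σ |<v, e_j>|^2 = 59/18; ||v||^2 = 6; deficit = 49/18

Write each e_j = u_j / sqrt(<u_j, u_j>) where u_j is the displayed integer vector. Then <v, e_j> = <v, u_j> / sqrt(<u_j, u_j>), so |<v, e_j>|^2 = <v, u_j>^2 / <u_j, u_j>.
Coefficients: <v, e_1> = 4/sqrt(12), <v, e_2> = -1/sqrt(6), <v, e_3> = -8/sqrt(36).
Square and sum: Σ |<v, e_j>|^2 = 59/18.
Compute ||v||^2 = v·v = 6.
Deficit = 6 − 59/18 = 49/18 ≥ 0, confirming Bessel's inequality. (The deficit equals ||v − Σ <v,e_j> e_j||^2, the squared distance from v to span{e_j}.)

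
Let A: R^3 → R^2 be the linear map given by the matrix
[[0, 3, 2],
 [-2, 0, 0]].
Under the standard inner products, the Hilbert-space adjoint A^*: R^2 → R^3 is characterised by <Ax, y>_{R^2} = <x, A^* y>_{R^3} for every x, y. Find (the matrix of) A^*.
A^* = A^T =
[[0, -2],
 [3, 0],
 [2, 0]]

For real matrices with standard dot products, the defining identity <Ax, y> = <x, A^* y> gives (Ax)^T y = x^T (A^*) y, i.e. x^T A^T y = x^T (A^*) y. Since this holds for all x, y, we must have A^* = A^T. Therefore
A^* =
[[0, -2],
 [3, 0],
 [2, 0]].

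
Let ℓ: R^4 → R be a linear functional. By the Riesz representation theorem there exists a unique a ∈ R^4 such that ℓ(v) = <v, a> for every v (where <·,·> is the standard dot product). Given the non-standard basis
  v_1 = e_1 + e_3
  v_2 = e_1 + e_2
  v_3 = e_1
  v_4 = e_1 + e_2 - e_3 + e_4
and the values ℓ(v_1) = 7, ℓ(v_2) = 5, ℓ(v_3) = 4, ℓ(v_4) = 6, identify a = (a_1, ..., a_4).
a = (4, 1, 3, 4)

Write a = (a_1, ..., a_4) in the standard basis. For each basis vector v_i, ℓ(v_i) = <v_i, a> is a linear equation in the a_j's. Collect the n equations into a matrix system V a = ℓ, where row i of V is v_i (expressed in the standard basis). Since V is invertible (lower-triangular with 1s on the diagonal, up to permutation), solve by back-substitution:
  V =
[[1, 0, 1, 0],
 [1, 1, 0, 0],
 [1, 0, 0, 0],
 [1, 1, -1, 1]]
  V a = (7, 5, 4, 6)
Solving gives a = (4, 1, 3, 4).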